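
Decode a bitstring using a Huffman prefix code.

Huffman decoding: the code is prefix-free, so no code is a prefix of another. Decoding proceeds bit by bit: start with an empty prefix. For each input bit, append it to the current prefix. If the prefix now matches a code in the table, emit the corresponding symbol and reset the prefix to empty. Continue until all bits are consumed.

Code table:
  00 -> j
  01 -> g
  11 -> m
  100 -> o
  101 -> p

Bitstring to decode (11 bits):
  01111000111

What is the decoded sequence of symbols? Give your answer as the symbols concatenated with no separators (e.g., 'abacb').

Answer: gmogm

Derivation:
Bit 0: prefix='0' (no match yet)
Bit 1: prefix='01' -> emit 'g', reset
Bit 2: prefix='1' (no match yet)
Bit 3: prefix='11' -> emit 'm', reset
Bit 4: prefix='1' (no match yet)
Bit 5: prefix='10' (no match yet)
Bit 6: prefix='100' -> emit 'o', reset
Bit 7: prefix='0' (no match yet)
Bit 8: prefix='01' -> emit 'g', reset
Bit 9: prefix='1' (no match yet)
Bit 10: prefix='11' -> emit 'm', reset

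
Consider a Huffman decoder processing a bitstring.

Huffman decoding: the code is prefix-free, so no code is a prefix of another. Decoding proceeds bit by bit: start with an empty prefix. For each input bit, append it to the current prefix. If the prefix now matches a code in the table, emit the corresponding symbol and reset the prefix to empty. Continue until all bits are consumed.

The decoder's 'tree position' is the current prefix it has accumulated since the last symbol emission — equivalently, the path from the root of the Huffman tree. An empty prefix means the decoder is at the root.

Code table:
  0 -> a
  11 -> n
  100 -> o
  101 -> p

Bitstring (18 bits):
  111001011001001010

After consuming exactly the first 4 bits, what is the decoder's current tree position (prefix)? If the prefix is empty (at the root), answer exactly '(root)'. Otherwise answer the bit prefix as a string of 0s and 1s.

Answer: 10

Derivation:
Bit 0: prefix='1' (no match yet)
Bit 1: prefix='11' -> emit 'n', reset
Bit 2: prefix='1' (no match yet)
Bit 3: prefix='10' (no match yet)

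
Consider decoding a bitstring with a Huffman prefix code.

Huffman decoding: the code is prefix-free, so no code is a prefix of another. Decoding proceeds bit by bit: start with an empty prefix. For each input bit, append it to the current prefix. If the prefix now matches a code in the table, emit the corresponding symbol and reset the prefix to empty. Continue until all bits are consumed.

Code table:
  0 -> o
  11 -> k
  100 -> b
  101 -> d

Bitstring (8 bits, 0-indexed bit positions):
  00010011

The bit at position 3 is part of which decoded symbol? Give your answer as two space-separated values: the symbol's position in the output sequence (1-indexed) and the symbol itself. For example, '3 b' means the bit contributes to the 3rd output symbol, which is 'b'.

Answer: 4 b

Derivation:
Bit 0: prefix='0' -> emit 'o', reset
Bit 1: prefix='0' -> emit 'o', reset
Bit 2: prefix='0' -> emit 'o', reset
Bit 3: prefix='1' (no match yet)
Bit 4: prefix='10' (no match yet)
Bit 5: prefix='100' -> emit 'b', reset
Bit 6: prefix='1' (no match yet)
Bit 7: prefix='11' -> emit 'k', reset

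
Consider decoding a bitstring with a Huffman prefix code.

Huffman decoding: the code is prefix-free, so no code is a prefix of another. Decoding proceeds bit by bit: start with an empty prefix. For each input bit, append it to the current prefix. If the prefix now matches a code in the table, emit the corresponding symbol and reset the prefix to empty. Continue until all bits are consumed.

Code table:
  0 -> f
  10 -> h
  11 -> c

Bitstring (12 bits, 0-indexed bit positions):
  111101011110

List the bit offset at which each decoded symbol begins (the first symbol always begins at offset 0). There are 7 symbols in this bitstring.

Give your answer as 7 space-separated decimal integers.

Bit 0: prefix='1' (no match yet)
Bit 1: prefix='11' -> emit 'c', reset
Bit 2: prefix='1' (no match yet)
Bit 3: prefix='11' -> emit 'c', reset
Bit 4: prefix='0' -> emit 'f', reset
Bit 5: prefix='1' (no match yet)
Bit 6: prefix='10' -> emit 'h', reset
Bit 7: prefix='1' (no match yet)
Bit 8: prefix='11' -> emit 'c', reset
Bit 9: prefix='1' (no match yet)
Bit 10: prefix='11' -> emit 'c', reset
Bit 11: prefix='0' -> emit 'f', reset

Answer: 0 2 4 5 7 9 11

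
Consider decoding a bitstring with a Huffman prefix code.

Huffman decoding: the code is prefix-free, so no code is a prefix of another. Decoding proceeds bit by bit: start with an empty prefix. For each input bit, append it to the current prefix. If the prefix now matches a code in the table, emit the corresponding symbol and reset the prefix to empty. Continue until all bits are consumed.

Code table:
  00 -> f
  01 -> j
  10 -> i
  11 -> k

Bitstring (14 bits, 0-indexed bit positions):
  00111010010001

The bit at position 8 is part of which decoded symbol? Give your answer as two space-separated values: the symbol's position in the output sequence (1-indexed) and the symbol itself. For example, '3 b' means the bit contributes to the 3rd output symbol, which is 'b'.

Bit 0: prefix='0' (no match yet)
Bit 1: prefix='00' -> emit 'f', reset
Bit 2: prefix='1' (no match yet)
Bit 3: prefix='11' -> emit 'k', reset
Bit 4: prefix='1' (no match yet)
Bit 5: prefix='10' -> emit 'i', reset
Bit 6: prefix='1' (no match yet)
Bit 7: prefix='10' -> emit 'i', reset
Bit 8: prefix='0' (no match yet)
Bit 9: prefix='01' -> emit 'j', reset
Bit 10: prefix='0' (no match yet)
Bit 11: prefix='00' -> emit 'f', reset
Bit 12: prefix='0' (no match yet)

Answer: 5 j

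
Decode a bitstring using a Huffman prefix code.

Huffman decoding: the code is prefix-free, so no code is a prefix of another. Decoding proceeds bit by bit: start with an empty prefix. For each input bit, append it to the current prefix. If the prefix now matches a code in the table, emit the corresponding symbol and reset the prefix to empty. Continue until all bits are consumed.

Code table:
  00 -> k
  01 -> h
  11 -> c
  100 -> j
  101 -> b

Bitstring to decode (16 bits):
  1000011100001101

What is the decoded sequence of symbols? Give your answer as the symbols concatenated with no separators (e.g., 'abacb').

Answer: jkcjkch

Derivation:
Bit 0: prefix='1' (no match yet)
Bit 1: prefix='10' (no match yet)
Bit 2: prefix='100' -> emit 'j', reset
Bit 3: prefix='0' (no match yet)
Bit 4: prefix='00' -> emit 'k', reset
Bit 5: prefix='1' (no match yet)
Bit 6: prefix='11' -> emit 'c', reset
Bit 7: prefix='1' (no match yet)
Bit 8: prefix='10' (no match yet)
Bit 9: prefix='100' -> emit 'j', reset
Bit 10: prefix='0' (no match yet)
Bit 11: prefix='00' -> emit 'k', reset
Bit 12: prefix='1' (no match yet)
Bit 13: prefix='11' -> emit 'c', reset
Bit 14: prefix='0' (no match yet)
Bit 15: prefix='01' -> emit 'h', reset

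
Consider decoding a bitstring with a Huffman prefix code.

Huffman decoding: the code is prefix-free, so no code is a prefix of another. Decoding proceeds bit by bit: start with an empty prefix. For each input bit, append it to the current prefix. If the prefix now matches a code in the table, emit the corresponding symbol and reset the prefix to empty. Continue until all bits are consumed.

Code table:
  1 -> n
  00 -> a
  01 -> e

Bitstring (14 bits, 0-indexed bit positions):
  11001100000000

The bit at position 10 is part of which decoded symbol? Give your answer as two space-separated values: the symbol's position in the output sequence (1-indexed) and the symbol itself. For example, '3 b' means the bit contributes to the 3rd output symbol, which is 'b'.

Answer: 8 a

Derivation:
Bit 0: prefix='1' -> emit 'n', reset
Bit 1: prefix='1' -> emit 'n', reset
Bit 2: prefix='0' (no match yet)
Bit 3: prefix='00' -> emit 'a', reset
Bit 4: prefix='1' -> emit 'n', reset
Bit 5: prefix='1' -> emit 'n', reset
Bit 6: prefix='0' (no match yet)
Bit 7: prefix='00' -> emit 'a', reset
Bit 8: prefix='0' (no match yet)
Bit 9: prefix='00' -> emit 'a', reset
Bit 10: prefix='0' (no match yet)
Bit 11: prefix='00' -> emit 'a', reset
Bit 12: prefix='0' (no match yet)
Bit 13: prefix='00' -> emit 'a', reset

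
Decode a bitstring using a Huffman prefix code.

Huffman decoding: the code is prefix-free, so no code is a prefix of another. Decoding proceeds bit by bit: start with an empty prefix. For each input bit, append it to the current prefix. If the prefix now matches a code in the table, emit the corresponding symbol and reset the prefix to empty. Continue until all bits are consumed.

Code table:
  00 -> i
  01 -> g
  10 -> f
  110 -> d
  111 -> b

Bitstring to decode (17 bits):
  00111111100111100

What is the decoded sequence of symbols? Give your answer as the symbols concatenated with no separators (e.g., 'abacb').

Bit 0: prefix='0' (no match yet)
Bit 1: prefix='00' -> emit 'i', reset
Bit 2: prefix='1' (no match yet)
Bit 3: prefix='11' (no match yet)
Bit 4: prefix='111' -> emit 'b', reset
Bit 5: prefix='1' (no match yet)
Bit 6: prefix='11' (no match yet)
Bit 7: prefix='111' -> emit 'b', reset
Bit 8: prefix='1' (no match yet)
Bit 9: prefix='10' -> emit 'f', reset
Bit 10: prefix='0' (no match yet)
Bit 11: prefix='01' -> emit 'g', reset
Bit 12: prefix='1' (no match yet)
Bit 13: prefix='11' (no match yet)
Bit 14: prefix='111' -> emit 'b', reset
Bit 15: prefix='0' (no match yet)
Bit 16: prefix='00' -> emit 'i', reset

Answer: ibbfgbi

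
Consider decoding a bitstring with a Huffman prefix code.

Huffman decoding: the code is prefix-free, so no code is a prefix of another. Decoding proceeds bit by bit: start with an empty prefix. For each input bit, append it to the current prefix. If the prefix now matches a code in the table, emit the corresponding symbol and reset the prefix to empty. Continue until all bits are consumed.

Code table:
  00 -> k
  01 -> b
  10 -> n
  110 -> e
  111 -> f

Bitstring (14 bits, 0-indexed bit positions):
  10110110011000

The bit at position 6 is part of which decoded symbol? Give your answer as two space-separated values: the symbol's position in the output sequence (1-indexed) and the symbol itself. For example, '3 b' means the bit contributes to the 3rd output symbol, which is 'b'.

Answer: 3 e

Derivation:
Bit 0: prefix='1' (no match yet)
Bit 1: prefix='10' -> emit 'n', reset
Bit 2: prefix='1' (no match yet)
Bit 3: prefix='11' (no match yet)
Bit 4: prefix='110' -> emit 'e', reset
Bit 5: prefix='1' (no match yet)
Bit 6: prefix='11' (no match yet)
Bit 7: prefix='110' -> emit 'e', reset
Bit 8: prefix='0' (no match yet)
Bit 9: prefix='01' -> emit 'b', reset
Bit 10: prefix='1' (no match yet)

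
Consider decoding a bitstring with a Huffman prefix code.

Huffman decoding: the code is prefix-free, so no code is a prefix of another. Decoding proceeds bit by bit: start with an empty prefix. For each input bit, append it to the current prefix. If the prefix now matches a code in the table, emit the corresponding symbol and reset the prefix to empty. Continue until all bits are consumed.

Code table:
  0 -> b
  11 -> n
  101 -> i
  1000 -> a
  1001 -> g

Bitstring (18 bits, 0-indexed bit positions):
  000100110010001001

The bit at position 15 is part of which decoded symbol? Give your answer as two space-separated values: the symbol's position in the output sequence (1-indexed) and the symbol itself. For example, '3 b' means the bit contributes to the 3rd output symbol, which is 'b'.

Answer: 9 g

Derivation:
Bit 0: prefix='0' -> emit 'b', reset
Bit 1: prefix='0' -> emit 'b', reset
Bit 2: prefix='0' -> emit 'b', reset
Bit 3: prefix='1' (no match yet)
Bit 4: prefix='10' (no match yet)
Bit 5: prefix='100' (no match yet)
Bit 6: prefix='1001' -> emit 'g', reset
Bit 7: prefix='1' (no match yet)
Bit 8: prefix='10' (no match yet)
Bit 9: prefix='100' (no match yet)
Bit 10: prefix='1001' -> emit 'g', reset
Bit 11: prefix='0' -> emit 'b', reset
Bit 12: prefix='0' -> emit 'b', reset
Bit 13: prefix='0' -> emit 'b', reset
Bit 14: prefix='1' (no match yet)
Bit 15: prefix='10' (no match yet)
Bit 16: prefix='100' (no match yet)
Bit 17: prefix='1001' -> emit 'g', reset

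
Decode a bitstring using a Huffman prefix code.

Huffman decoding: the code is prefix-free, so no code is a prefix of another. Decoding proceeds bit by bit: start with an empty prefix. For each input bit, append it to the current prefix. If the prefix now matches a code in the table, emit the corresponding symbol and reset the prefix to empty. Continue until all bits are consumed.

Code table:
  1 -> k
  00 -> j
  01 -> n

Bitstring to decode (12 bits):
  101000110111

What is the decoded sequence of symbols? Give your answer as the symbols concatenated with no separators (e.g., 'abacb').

Answer: knjnknkk

Derivation:
Bit 0: prefix='1' -> emit 'k', reset
Bit 1: prefix='0' (no match yet)
Bit 2: prefix='01' -> emit 'n', reset
Bit 3: prefix='0' (no match yet)
Bit 4: prefix='00' -> emit 'j', reset
Bit 5: prefix='0' (no match yet)
Bit 6: prefix='01' -> emit 'n', reset
Bit 7: prefix='1' -> emit 'k', reset
Bit 8: prefix='0' (no match yet)
Bit 9: prefix='01' -> emit 'n', reset
Bit 10: prefix='1' -> emit 'k', reset
Bit 11: prefix='1' -> emit 'k', reset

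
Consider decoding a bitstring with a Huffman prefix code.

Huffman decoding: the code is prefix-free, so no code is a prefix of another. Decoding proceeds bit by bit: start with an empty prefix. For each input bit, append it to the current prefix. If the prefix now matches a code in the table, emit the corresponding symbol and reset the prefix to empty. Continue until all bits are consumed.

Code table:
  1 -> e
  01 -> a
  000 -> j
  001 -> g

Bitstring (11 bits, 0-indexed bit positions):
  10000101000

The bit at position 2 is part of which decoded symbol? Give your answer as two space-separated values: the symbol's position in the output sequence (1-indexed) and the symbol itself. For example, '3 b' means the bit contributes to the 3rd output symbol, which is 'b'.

Bit 0: prefix='1' -> emit 'e', reset
Bit 1: prefix='0' (no match yet)
Bit 2: prefix='00' (no match yet)
Bit 3: prefix='000' -> emit 'j', reset
Bit 4: prefix='0' (no match yet)
Bit 5: prefix='01' -> emit 'a', reset
Bit 6: prefix='0' (no match yet)

Answer: 2 j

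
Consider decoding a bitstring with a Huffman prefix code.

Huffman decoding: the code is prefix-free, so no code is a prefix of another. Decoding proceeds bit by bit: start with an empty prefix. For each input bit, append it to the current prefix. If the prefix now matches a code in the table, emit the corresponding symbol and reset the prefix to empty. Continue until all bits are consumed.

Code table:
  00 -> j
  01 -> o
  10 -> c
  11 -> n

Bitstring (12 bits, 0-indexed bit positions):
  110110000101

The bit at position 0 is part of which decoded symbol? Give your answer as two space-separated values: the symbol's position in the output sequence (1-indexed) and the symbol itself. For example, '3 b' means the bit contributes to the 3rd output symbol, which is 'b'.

Bit 0: prefix='1' (no match yet)
Bit 1: prefix='11' -> emit 'n', reset
Bit 2: prefix='0' (no match yet)
Bit 3: prefix='01' -> emit 'o', reset
Bit 4: prefix='1' (no match yet)

Answer: 1 n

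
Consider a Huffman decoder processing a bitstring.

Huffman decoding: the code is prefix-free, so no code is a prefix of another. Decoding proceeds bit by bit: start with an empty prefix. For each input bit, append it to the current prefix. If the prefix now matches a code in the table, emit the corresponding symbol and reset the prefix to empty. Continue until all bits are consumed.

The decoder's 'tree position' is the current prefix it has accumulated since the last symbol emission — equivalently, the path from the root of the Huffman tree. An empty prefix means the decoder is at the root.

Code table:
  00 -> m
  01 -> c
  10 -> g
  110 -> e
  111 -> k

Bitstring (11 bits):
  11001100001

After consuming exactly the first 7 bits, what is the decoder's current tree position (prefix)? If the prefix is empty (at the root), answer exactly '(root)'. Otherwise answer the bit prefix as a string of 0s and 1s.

Bit 0: prefix='1' (no match yet)
Bit 1: prefix='11' (no match yet)
Bit 2: prefix='110' -> emit 'e', reset
Bit 3: prefix='0' (no match yet)
Bit 4: prefix='01' -> emit 'c', reset
Bit 5: prefix='1' (no match yet)
Bit 6: prefix='10' -> emit 'g', reset

Answer: (root)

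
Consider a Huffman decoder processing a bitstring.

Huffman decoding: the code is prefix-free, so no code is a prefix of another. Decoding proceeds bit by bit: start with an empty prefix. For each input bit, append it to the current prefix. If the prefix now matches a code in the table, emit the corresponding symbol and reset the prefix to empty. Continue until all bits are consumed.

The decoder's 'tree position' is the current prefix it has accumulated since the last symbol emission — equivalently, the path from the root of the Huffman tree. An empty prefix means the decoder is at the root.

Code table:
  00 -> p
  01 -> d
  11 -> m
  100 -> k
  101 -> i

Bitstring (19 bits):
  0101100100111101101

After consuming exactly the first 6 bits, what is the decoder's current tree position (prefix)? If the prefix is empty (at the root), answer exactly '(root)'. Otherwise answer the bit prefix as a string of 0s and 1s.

Answer: 10

Derivation:
Bit 0: prefix='0' (no match yet)
Bit 1: prefix='01' -> emit 'd', reset
Bit 2: prefix='0' (no match yet)
Bit 3: prefix='01' -> emit 'd', reset
Bit 4: prefix='1' (no match yet)
Bit 5: prefix='10' (no match yet)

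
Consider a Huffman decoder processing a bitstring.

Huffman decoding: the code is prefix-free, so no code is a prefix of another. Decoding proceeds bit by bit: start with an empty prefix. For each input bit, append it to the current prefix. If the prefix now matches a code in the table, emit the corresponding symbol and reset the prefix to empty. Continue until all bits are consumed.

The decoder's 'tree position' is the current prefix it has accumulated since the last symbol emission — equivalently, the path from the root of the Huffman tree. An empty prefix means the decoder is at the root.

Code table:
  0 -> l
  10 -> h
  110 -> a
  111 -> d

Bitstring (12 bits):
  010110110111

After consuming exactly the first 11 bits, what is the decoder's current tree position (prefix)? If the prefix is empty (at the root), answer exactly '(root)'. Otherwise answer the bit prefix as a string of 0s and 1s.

Bit 0: prefix='0' -> emit 'l', reset
Bit 1: prefix='1' (no match yet)
Bit 2: prefix='10' -> emit 'h', reset
Bit 3: prefix='1' (no match yet)
Bit 4: prefix='11' (no match yet)
Bit 5: prefix='110' -> emit 'a', reset
Bit 6: prefix='1' (no match yet)
Bit 7: prefix='11' (no match yet)
Bit 8: prefix='110' -> emit 'a', reset
Bit 9: prefix='1' (no match yet)
Bit 10: prefix='11' (no match yet)

Answer: 11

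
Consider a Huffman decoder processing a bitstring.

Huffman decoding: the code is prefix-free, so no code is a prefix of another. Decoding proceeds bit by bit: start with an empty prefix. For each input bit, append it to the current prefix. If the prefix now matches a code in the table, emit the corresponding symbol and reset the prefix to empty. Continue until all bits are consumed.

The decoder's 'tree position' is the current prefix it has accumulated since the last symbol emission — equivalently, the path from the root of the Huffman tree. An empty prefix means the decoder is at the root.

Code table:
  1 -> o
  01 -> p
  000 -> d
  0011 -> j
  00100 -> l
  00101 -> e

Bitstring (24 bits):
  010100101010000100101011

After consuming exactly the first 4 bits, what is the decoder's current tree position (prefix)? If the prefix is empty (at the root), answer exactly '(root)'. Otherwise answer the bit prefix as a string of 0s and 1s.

Bit 0: prefix='0' (no match yet)
Bit 1: prefix='01' -> emit 'p', reset
Bit 2: prefix='0' (no match yet)
Bit 3: prefix='01' -> emit 'p', reset

Answer: (root)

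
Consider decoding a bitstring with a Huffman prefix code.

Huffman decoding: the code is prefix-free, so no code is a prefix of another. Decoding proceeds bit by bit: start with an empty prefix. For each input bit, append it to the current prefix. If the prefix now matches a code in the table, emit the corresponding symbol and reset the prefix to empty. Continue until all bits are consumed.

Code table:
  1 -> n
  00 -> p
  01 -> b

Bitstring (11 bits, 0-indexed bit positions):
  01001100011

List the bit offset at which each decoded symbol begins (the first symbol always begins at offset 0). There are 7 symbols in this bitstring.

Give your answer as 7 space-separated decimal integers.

Answer: 0 2 4 5 6 8 10

Derivation:
Bit 0: prefix='0' (no match yet)
Bit 1: prefix='01' -> emit 'b', reset
Bit 2: prefix='0' (no match yet)
Bit 3: prefix='00' -> emit 'p', reset
Bit 4: prefix='1' -> emit 'n', reset
Bit 5: prefix='1' -> emit 'n', reset
Bit 6: prefix='0' (no match yet)
Bit 7: prefix='00' -> emit 'p', reset
Bit 8: prefix='0' (no match yet)
Bit 9: prefix='01' -> emit 'b', reset
Bit 10: prefix='1' -> emit 'n', reset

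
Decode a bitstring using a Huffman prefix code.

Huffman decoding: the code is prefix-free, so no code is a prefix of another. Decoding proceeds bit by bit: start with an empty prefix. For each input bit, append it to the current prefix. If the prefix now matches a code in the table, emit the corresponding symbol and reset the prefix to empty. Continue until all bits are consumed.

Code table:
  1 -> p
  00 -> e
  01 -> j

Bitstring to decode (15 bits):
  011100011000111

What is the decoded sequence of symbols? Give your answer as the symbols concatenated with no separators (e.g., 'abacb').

Answer: jppejpejpp

Derivation:
Bit 0: prefix='0' (no match yet)
Bit 1: prefix='01' -> emit 'j', reset
Bit 2: prefix='1' -> emit 'p', reset
Bit 3: prefix='1' -> emit 'p', reset
Bit 4: prefix='0' (no match yet)
Bit 5: prefix='00' -> emit 'e', reset
Bit 6: prefix='0' (no match yet)
Bit 7: prefix='01' -> emit 'j', reset
Bit 8: prefix='1' -> emit 'p', reset
Bit 9: prefix='0' (no match yet)
Bit 10: prefix='00' -> emit 'e', reset
Bit 11: prefix='0' (no match yet)
Bit 12: prefix='01' -> emit 'j', reset
Bit 13: prefix='1' -> emit 'p', reset
Bit 14: prefix='1' -> emit 'p', reset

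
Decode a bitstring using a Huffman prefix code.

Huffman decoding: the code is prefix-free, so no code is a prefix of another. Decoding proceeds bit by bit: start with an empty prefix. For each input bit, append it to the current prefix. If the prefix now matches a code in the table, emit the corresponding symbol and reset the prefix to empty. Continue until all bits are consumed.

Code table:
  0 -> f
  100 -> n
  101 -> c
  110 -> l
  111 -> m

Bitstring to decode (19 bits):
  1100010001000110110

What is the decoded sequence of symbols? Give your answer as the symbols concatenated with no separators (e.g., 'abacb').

Bit 0: prefix='1' (no match yet)
Bit 1: prefix='11' (no match yet)
Bit 2: prefix='110' -> emit 'l', reset
Bit 3: prefix='0' -> emit 'f', reset
Bit 4: prefix='0' -> emit 'f', reset
Bit 5: prefix='1' (no match yet)
Bit 6: prefix='10' (no match yet)
Bit 7: prefix='100' -> emit 'n', reset
Bit 8: prefix='0' -> emit 'f', reset
Bit 9: prefix='1' (no match yet)
Bit 10: prefix='10' (no match yet)
Bit 11: prefix='100' -> emit 'n', reset
Bit 12: prefix='0' -> emit 'f', reset
Bit 13: prefix='1' (no match yet)
Bit 14: prefix='11' (no match yet)
Bit 15: prefix='110' -> emit 'l', reset
Bit 16: prefix='1' (no match yet)
Bit 17: prefix='11' (no match yet)
Bit 18: prefix='110' -> emit 'l', reset

Answer: lffnfnfll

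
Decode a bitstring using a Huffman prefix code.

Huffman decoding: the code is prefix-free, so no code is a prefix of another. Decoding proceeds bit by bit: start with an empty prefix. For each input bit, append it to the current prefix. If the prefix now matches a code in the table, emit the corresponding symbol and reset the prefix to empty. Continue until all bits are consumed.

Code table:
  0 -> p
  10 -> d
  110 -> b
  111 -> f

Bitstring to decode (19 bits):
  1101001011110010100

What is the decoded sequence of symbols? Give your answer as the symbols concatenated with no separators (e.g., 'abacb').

Answer: bdpdfdpddp

Derivation:
Bit 0: prefix='1' (no match yet)
Bit 1: prefix='11' (no match yet)
Bit 2: prefix='110' -> emit 'b', reset
Bit 3: prefix='1' (no match yet)
Bit 4: prefix='10' -> emit 'd', reset
Bit 5: prefix='0' -> emit 'p', reset
Bit 6: prefix='1' (no match yet)
Bit 7: prefix='10' -> emit 'd', reset
Bit 8: prefix='1' (no match yet)
Bit 9: prefix='11' (no match yet)
Bit 10: prefix='111' -> emit 'f', reset
Bit 11: prefix='1' (no match yet)
Bit 12: prefix='10' -> emit 'd', reset
Bit 13: prefix='0' -> emit 'p', reset
Bit 14: prefix='1' (no match yet)
Bit 15: prefix='10' -> emit 'd', reset
Bit 16: prefix='1' (no match yet)
Bit 17: prefix='10' -> emit 'd', reset
Bit 18: prefix='0' -> emit 'p', reset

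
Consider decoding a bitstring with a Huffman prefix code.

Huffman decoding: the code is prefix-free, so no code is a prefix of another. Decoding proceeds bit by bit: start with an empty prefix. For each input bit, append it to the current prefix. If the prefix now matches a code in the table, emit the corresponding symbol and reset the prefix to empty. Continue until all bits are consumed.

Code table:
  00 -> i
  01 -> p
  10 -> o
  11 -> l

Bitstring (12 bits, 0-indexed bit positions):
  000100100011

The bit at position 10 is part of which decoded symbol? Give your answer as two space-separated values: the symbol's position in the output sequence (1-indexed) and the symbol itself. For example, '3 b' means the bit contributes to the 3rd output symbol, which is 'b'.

Bit 0: prefix='0' (no match yet)
Bit 1: prefix='00' -> emit 'i', reset
Bit 2: prefix='0' (no match yet)
Bit 3: prefix='01' -> emit 'p', reset
Bit 4: prefix='0' (no match yet)
Bit 5: prefix='00' -> emit 'i', reset
Bit 6: prefix='1' (no match yet)
Bit 7: prefix='10' -> emit 'o', reset
Bit 8: prefix='0' (no match yet)
Bit 9: prefix='00' -> emit 'i', reset
Bit 10: prefix='1' (no match yet)
Bit 11: prefix='11' -> emit 'l', reset

Answer: 6 l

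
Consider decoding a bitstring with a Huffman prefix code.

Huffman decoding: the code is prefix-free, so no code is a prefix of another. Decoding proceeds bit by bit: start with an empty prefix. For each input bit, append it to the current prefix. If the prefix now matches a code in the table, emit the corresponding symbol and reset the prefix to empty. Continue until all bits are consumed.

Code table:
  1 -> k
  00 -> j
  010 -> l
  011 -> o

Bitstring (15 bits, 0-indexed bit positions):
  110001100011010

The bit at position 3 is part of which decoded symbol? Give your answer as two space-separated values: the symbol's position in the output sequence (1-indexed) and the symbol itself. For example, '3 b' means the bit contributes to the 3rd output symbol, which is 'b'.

Answer: 3 j

Derivation:
Bit 0: prefix='1' -> emit 'k', reset
Bit 1: prefix='1' -> emit 'k', reset
Bit 2: prefix='0' (no match yet)
Bit 3: prefix='00' -> emit 'j', reset
Bit 4: prefix='0' (no match yet)
Bit 5: prefix='01' (no match yet)
Bit 6: prefix='011' -> emit 'o', reset
Bit 7: prefix='0' (no match yet)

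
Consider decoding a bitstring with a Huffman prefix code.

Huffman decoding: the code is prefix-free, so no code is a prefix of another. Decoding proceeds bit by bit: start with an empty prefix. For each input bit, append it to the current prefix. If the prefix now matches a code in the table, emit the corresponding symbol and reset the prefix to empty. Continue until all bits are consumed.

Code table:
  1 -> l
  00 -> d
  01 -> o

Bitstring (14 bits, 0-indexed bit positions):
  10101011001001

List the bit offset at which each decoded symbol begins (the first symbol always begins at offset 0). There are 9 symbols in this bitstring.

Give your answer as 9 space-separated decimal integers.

Answer: 0 1 3 5 7 8 10 11 13

Derivation:
Bit 0: prefix='1' -> emit 'l', reset
Bit 1: prefix='0' (no match yet)
Bit 2: prefix='01' -> emit 'o', reset
Bit 3: prefix='0' (no match yet)
Bit 4: prefix='01' -> emit 'o', reset
Bit 5: prefix='0' (no match yet)
Bit 6: prefix='01' -> emit 'o', reset
Bit 7: prefix='1' -> emit 'l', reset
Bit 8: prefix='0' (no match yet)
Bit 9: prefix='00' -> emit 'd', reset
Bit 10: prefix='1' -> emit 'l', reset
Bit 11: prefix='0' (no match yet)
Bit 12: prefix='00' -> emit 'd', reset
Bit 13: prefix='1' -> emit 'l', reset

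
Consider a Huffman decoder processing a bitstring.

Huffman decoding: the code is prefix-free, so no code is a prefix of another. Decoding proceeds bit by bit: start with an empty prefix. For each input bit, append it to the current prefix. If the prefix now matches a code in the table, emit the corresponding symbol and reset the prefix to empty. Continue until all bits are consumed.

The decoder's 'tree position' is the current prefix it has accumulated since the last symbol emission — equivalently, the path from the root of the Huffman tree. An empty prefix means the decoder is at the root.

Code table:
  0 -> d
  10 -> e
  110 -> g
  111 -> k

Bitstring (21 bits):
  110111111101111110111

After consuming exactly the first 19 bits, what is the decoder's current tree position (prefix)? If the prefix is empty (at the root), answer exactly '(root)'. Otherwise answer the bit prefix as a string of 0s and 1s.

Bit 0: prefix='1' (no match yet)
Bit 1: prefix='11' (no match yet)
Bit 2: prefix='110' -> emit 'g', reset
Bit 3: prefix='1' (no match yet)
Bit 4: prefix='11' (no match yet)
Bit 5: prefix='111' -> emit 'k', reset
Bit 6: prefix='1' (no match yet)
Bit 7: prefix='11' (no match yet)
Bit 8: prefix='111' -> emit 'k', reset
Bit 9: prefix='1' (no match yet)
Bit 10: prefix='10' -> emit 'e', reset
Bit 11: prefix='1' (no match yet)
Bit 12: prefix='11' (no match yet)
Bit 13: prefix='111' -> emit 'k', reset
Bit 14: prefix='1' (no match yet)
Bit 15: prefix='11' (no match yet)
Bit 16: prefix='111' -> emit 'k', reset
Bit 17: prefix='0' -> emit 'd', reset
Bit 18: prefix='1' (no match yet)

Answer: 1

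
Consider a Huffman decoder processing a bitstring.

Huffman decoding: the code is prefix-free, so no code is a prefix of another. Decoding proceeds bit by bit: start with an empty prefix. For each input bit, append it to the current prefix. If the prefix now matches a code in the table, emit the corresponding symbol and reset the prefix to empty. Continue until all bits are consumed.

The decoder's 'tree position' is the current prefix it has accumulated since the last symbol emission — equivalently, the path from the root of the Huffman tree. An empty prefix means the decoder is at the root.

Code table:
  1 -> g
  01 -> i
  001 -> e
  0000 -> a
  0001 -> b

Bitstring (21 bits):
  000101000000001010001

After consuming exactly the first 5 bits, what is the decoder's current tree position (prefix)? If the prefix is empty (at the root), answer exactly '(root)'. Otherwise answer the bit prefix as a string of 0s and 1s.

Answer: 0

Derivation:
Bit 0: prefix='0' (no match yet)
Bit 1: prefix='00' (no match yet)
Bit 2: prefix='000' (no match yet)
Bit 3: prefix='0001' -> emit 'b', reset
Bit 4: prefix='0' (no match yet)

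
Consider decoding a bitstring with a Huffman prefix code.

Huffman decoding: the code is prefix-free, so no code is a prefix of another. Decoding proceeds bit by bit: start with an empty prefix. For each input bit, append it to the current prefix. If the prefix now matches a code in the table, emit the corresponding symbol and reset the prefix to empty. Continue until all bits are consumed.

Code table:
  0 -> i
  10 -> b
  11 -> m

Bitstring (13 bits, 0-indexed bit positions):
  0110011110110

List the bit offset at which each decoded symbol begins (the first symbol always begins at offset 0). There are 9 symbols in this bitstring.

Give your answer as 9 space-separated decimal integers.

Bit 0: prefix='0' -> emit 'i', reset
Bit 1: prefix='1' (no match yet)
Bit 2: prefix='11' -> emit 'm', reset
Bit 3: prefix='0' -> emit 'i', reset
Bit 4: prefix='0' -> emit 'i', reset
Bit 5: prefix='1' (no match yet)
Bit 6: prefix='11' -> emit 'm', reset
Bit 7: prefix='1' (no match yet)
Bit 8: prefix='11' -> emit 'm', reset
Bit 9: prefix='0' -> emit 'i', reset
Bit 10: prefix='1' (no match yet)
Bit 11: prefix='11' -> emit 'm', reset
Bit 12: prefix='0' -> emit 'i', reset

Answer: 0 1 3 4 5 7 9 10 12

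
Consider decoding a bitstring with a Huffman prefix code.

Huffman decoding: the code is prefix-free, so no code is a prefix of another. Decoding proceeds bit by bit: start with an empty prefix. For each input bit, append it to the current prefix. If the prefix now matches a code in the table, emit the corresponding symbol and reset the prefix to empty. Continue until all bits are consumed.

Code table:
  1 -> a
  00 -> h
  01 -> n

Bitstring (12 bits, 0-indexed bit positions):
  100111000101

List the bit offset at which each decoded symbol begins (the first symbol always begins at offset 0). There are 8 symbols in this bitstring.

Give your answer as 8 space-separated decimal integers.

Bit 0: prefix='1' -> emit 'a', reset
Bit 1: prefix='0' (no match yet)
Bit 2: prefix='00' -> emit 'h', reset
Bit 3: prefix='1' -> emit 'a', reset
Bit 4: prefix='1' -> emit 'a', reset
Bit 5: prefix='1' -> emit 'a', reset
Bit 6: prefix='0' (no match yet)
Bit 7: prefix='00' -> emit 'h', reset
Bit 8: prefix='0' (no match yet)
Bit 9: prefix='01' -> emit 'n', reset
Bit 10: prefix='0' (no match yet)
Bit 11: prefix='01' -> emit 'n', reset

Answer: 0 1 3 4 5 6 8 10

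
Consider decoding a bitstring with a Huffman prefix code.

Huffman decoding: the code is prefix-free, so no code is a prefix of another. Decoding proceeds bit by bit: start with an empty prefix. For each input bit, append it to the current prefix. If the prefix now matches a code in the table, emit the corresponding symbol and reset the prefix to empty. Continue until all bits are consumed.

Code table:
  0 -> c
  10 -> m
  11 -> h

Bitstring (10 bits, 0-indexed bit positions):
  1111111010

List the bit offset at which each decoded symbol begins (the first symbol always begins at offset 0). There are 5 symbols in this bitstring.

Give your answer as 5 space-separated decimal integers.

Answer: 0 2 4 6 8

Derivation:
Bit 0: prefix='1' (no match yet)
Bit 1: prefix='11' -> emit 'h', reset
Bit 2: prefix='1' (no match yet)
Bit 3: prefix='11' -> emit 'h', reset
Bit 4: prefix='1' (no match yet)
Bit 5: prefix='11' -> emit 'h', reset
Bit 6: prefix='1' (no match yet)
Bit 7: prefix='10' -> emit 'm', reset
Bit 8: prefix='1' (no match yet)
Bit 9: prefix='10' -> emit 'm', reset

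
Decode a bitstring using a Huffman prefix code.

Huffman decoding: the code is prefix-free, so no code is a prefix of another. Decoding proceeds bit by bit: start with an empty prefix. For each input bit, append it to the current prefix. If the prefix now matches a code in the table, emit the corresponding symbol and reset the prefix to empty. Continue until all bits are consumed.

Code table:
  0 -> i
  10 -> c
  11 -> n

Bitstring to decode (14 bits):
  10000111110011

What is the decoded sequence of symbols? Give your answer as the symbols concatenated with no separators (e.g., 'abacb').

Answer: ciiinncin

Derivation:
Bit 0: prefix='1' (no match yet)
Bit 1: prefix='10' -> emit 'c', reset
Bit 2: prefix='0' -> emit 'i', reset
Bit 3: prefix='0' -> emit 'i', reset
Bit 4: prefix='0' -> emit 'i', reset
Bit 5: prefix='1' (no match yet)
Bit 6: prefix='11' -> emit 'n', reset
Bit 7: prefix='1' (no match yet)
Bit 8: prefix='11' -> emit 'n', reset
Bit 9: prefix='1' (no match yet)
Bit 10: prefix='10' -> emit 'c', reset
Bit 11: prefix='0' -> emit 'i', reset
Bit 12: prefix='1' (no match yet)
Bit 13: prefix='11' -> emit 'n', reset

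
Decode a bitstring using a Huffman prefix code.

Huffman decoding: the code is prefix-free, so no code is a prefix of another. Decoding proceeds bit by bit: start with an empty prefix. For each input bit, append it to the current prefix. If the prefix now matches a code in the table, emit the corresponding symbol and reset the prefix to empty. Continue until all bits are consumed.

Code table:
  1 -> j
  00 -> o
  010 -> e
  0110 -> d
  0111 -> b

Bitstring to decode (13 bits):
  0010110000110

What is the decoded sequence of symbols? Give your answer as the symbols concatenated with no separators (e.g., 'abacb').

Answer: ojdod

Derivation:
Bit 0: prefix='0' (no match yet)
Bit 1: prefix='00' -> emit 'o', reset
Bit 2: prefix='1' -> emit 'j', reset
Bit 3: prefix='0' (no match yet)
Bit 4: prefix='01' (no match yet)
Bit 5: prefix='011' (no match yet)
Bit 6: prefix='0110' -> emit 'd', reset
Bit 7: prefix='0' (no match yet)
Bit 8: prefix='00' -> emit 'o', reset
Bit 9: prefix='0' (no match yet)
Bit 10: prefix='01' (no match yet)
Bit 11: prefix='011' (no match yet)
Bit 12: prefix='0110' -> emit 'd', reset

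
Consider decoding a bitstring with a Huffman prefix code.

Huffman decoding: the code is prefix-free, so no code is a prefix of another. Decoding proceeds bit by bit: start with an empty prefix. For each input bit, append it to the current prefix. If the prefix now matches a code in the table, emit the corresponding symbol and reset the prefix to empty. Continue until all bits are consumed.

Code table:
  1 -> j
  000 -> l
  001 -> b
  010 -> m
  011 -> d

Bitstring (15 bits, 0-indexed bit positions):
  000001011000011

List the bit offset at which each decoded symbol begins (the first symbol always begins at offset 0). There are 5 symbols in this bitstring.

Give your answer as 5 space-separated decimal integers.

Answer: 0 3 6 9 12

Derivation:
Bit 0: prefix='0' (no match yet)
Bit 1: prefix='00' (no match yet)
Bit 2: prefix='000' -> emit 'l', reset
Bit 3: prefix='0' (no match yet)
Bit 4: prefix='00' (no match yet)
Bit 5: prefix='001' -> emit 'b', reset
Bit 6: prefix='0' (no match yet)
Bit 7: prefix='01' (no match yet)
Bit 8: prefix='011' -> emit 'd', reset
Bit 9: prefix='0' (no match yet)
Bit 10: prefix='00' (no match yet)
Bit 11: prefix='000' -> emit 'l', reset
Bit 12: prefix='0' (no match yet)
Bit 13: prefix='01' (no match yet)
Bit 14: prefix='011' -> emit 'd', reset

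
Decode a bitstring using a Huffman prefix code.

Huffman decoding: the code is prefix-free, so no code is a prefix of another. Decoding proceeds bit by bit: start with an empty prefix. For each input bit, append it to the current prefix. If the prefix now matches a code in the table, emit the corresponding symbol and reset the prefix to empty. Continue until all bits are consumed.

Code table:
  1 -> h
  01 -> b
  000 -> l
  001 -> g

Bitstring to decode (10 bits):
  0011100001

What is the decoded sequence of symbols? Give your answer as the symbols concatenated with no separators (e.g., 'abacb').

Bit 0: prefix='0' (no match yet)
Bit 1: prefix='00' (no match yet)
Bit 2: prefix='001' -> emit 'g', reset
Bit 3: prefix='1' -> emit 'h', reset
Bit 4: prefix='1' -> emit 'h', reset
Bit 5: prefix='0' (no match yet)
Bit 6: prefix='00' (no match yet)
Bit 7: prefix='000' -> emit 'l', reset
Bit 8: prefix='0' (no match yet)
Bit 9: prefix='01' -> emit 'b', reset

Answer: ghhlb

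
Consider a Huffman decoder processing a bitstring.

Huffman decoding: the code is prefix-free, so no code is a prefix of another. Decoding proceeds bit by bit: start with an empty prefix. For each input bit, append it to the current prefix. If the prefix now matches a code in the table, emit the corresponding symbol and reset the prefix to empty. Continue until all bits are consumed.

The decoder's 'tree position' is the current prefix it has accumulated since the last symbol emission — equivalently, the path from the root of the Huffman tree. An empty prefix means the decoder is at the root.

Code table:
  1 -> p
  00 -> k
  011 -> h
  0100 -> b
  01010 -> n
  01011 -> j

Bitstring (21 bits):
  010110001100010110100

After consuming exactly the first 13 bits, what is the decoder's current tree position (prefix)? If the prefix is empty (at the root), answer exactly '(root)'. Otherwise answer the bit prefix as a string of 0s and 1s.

Answer: 0

Derivation:
Bit 0: prefix='0' (no match yet)
Bit 1: prefix='01' (no match yet)
Bit 2: prefix='010' (no match yet)
Bit 3: prefix='0101' (no match yet)
Bit 4: prefix='01011' -> emit 'j', reset
Bit 5: prefix='0' (no match yet)
Bit 6: prefix='00' -> emit 'k', reset
Bit 7: prefix='0' (no match yet)
Bit 8: prefix='01' (no match yet)
Bit 9: prefix='011' -> emit 'h', reset
Bit 10: prefix='0' (no match yet)
Bit 11: prefix='00' -> emit 'k', reset
Bit 12: prefix='0' (no match yet)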